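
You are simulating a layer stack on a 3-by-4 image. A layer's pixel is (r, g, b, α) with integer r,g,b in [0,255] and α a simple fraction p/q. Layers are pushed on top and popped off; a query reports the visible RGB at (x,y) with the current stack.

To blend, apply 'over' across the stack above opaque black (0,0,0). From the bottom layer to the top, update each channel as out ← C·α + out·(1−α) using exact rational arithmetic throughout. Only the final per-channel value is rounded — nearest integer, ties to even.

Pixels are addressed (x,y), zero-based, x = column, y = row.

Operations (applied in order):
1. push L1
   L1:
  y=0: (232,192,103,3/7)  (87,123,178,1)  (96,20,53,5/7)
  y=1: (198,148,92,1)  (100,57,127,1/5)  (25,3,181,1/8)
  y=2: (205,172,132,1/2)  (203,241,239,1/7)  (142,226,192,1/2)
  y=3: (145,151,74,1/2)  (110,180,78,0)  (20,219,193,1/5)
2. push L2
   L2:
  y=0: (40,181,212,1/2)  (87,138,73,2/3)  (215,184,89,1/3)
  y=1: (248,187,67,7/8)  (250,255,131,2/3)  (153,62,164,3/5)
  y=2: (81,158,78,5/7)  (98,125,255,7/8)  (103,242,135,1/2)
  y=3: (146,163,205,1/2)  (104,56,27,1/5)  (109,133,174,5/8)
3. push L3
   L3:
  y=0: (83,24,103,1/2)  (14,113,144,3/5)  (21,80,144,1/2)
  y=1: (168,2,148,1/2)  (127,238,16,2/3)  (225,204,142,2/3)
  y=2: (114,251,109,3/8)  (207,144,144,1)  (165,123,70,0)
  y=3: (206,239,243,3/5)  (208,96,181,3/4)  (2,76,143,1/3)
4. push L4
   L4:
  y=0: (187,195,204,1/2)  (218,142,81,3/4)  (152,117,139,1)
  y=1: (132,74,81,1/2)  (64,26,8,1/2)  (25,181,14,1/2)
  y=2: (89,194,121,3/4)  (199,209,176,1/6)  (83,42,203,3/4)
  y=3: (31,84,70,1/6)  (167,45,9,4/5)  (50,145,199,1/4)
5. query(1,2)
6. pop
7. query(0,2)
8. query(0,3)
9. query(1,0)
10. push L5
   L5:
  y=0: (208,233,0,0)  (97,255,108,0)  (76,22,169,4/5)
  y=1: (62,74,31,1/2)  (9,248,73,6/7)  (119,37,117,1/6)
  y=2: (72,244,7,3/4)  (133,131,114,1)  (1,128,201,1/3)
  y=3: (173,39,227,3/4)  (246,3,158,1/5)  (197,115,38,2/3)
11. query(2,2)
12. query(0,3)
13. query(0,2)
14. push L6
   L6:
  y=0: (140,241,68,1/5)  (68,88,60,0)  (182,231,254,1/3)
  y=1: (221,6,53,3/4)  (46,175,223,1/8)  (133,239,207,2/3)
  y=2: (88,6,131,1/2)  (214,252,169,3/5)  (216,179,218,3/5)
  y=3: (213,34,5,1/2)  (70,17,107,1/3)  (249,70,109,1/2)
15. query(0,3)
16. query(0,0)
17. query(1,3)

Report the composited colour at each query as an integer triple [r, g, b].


query (1,2) [L1,L2,L3,L4] — begin 0,0,0
L1 α=1/7: [29, 241/7, 239/7]
L2 α=7/8: [715/8, 3183/28, 6367/28]
L3 α=1: [207, 144, 144]
L4 α=1/6: [617/3, 929/6, 448/3]
= [206, 155, 149]

at x=0,y=2 over L1,L2,L3:
after L1 α=1/2: [205/2, 86, 66]
after L2 α=5/7: [610/7, 962/7, 522/7]
after L3 α=3/8: [1361/14, 10081/56, 4899/56]
= [97, 180, 87]

query (0,3) [L1,L2,L3] — begin 0,0,0
+L1 (α=1/2) → [145/2, 151/2, 37]
+L2 (α=1/2) → [437/4, 477/4, 121]
+L3 (α=3/5) → [1673/10, 1911/10, 971/5]
= [167, 191, 194]

(1,0) stack=L1,L2,L3; from [0,0,0]:
after L1 α=1: [87, 123, 178]
after L2 α=2/3: [87, 133, 108]
after L3 α=3/5: [216/5, 121, 648/5]
→ [43, 121, 130]

(2,2) stack=L1,L2,L3,L5; from [0,0,0]:
after L1 α=1/2: [71, 113, 96]
after L2 α=1/2: [87, 355/2, 231/2]
after L3 α=0: [87, 355/2, 231/2]
after L5 α=1/3: [175/3, 161, 144]
rounded: [58, 161, 144]

at x=0,y=3 over L1,L2,L3,L5:
after L1 α=1/2: [145/2, 151/2, 37]
after L2 α=1/2: [437/4, 477/4, 121]
after L3 α=3/5: [1673/10, 1911/10, 971/5]
after L5 α=3/4: [6863/40, 3081/40, 1094/5]
= [172, 77, 219]

query (0,2) [L1,L2,L3,L5] — begin 0,0,0
after L1 α=1/2: [205/2, 86, 66]
after L2 α=5/7: [610/7, 962/7, 522/7]
after L3 α=3/8: [1361/14, 10081/56, 4899/56]
after L5 α=3/4: [4385/56, 51073/224, 6075/224]
→ [78, 228, 27]

query (0,3) [L1,L2,L3,L5,L6] — begin 0,0,0
+L1 (α=1/2) → [145/2, 151/2, 37]
+L2 (α=1/2) → [437/4, 477/4, 121]
+L3 (α=3/5) → [1673/10, 1911/10, 971/5]
+L5 (α=3/4) → [6863/40, 3081/40, 1094/5]
+L6 (α=1/2) → [15383/80, 4441/80, 1119/10]
→ [192, 56, 112]

query (0,0) [L1,L2,L3,L5,L6] — begin 0,0,0
+L1 (α=3/7) → [696/7, 576/7, 309/7]
+L2 (α=1/2) → [488/7, 1843/14, 1793/14]
+L3 (α=1/2) → [1069/14, 2179/28, 3235/28]
+L5 (α=0) → [1069/14, 2179/28, 3235/28]
+L6 (α=1/5) → [3118/35, 3866/35, 3711/35]
= [89, 110, 106]

query (1,3) [L1,L2,L3,L5,L6] — begin 0,0,0
+L1 (α=0) → [0, 0, 0]
+L2 (α=1/5) → [104/5, 56/5, 27/5]
+L3 (α=3/4) → [806/5, 374/5, 1371/10]
+L5 (α=1/5) → [4454/25, 1511/25, 3532/25]
+L6 (α=1/3) → [10658/75, 1149/25, 9739/75]
→ [142, 46, 130]


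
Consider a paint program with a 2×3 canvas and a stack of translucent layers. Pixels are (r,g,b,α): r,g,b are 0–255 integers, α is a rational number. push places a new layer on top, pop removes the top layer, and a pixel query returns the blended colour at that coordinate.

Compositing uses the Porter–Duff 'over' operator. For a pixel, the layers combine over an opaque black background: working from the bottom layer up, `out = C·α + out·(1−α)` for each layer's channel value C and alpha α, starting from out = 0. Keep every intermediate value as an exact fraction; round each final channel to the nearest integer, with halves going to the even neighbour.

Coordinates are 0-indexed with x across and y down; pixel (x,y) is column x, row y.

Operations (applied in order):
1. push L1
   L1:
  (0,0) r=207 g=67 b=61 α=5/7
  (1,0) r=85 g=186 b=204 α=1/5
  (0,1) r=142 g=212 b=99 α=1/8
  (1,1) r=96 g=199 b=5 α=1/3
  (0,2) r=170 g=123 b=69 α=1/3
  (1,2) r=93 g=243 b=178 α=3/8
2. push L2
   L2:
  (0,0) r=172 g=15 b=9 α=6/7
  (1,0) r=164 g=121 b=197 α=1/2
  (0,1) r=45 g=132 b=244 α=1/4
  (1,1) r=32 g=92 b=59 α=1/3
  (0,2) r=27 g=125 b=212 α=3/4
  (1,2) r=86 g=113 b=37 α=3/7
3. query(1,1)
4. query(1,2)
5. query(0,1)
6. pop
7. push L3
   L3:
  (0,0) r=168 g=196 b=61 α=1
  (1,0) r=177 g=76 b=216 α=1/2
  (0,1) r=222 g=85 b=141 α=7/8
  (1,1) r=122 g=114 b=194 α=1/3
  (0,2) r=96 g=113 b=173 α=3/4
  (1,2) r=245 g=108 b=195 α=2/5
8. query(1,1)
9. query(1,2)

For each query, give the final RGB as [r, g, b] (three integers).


query (1,1) [L1,L2] — begin 0,0,0
+L1 (α=1/3) → [32, 199/3, 5/3]
+L2 (α=1/3) → [32, 674/9, 187/9]
→ [32, 75, 21]

query (1,2) [L1,L2] — begin 0,0,0
L1 α=3/8: [279/8, 729/8, 267/4]
L2 α=3/7: [795/14, 201/2, 54]
→ [57, 100, 54]

(0,1) stack=L1,L2; from [0,0,0]:
L1 α=1/8: [71/4, 53/2, 99/8]
L2 α=1/4: [393/16, 423/8, 2249/32]
= [25, 53, 70]

query (1,1) [L1,L3] — begin 0,0,0
L1 α=1/3: [32, 199/3, 5/3]
L3 α=1/3: [62, 740/9, 592/9]
= [62, 82, 66]

query (1,2) [L1,L3] — begin 0,0,0
L1 α=3/8: [279/8, 729/8, 267/4]
L3 α=2/5: [4757/40, 783/8, 2361/20]
→ [119, 98, 118]


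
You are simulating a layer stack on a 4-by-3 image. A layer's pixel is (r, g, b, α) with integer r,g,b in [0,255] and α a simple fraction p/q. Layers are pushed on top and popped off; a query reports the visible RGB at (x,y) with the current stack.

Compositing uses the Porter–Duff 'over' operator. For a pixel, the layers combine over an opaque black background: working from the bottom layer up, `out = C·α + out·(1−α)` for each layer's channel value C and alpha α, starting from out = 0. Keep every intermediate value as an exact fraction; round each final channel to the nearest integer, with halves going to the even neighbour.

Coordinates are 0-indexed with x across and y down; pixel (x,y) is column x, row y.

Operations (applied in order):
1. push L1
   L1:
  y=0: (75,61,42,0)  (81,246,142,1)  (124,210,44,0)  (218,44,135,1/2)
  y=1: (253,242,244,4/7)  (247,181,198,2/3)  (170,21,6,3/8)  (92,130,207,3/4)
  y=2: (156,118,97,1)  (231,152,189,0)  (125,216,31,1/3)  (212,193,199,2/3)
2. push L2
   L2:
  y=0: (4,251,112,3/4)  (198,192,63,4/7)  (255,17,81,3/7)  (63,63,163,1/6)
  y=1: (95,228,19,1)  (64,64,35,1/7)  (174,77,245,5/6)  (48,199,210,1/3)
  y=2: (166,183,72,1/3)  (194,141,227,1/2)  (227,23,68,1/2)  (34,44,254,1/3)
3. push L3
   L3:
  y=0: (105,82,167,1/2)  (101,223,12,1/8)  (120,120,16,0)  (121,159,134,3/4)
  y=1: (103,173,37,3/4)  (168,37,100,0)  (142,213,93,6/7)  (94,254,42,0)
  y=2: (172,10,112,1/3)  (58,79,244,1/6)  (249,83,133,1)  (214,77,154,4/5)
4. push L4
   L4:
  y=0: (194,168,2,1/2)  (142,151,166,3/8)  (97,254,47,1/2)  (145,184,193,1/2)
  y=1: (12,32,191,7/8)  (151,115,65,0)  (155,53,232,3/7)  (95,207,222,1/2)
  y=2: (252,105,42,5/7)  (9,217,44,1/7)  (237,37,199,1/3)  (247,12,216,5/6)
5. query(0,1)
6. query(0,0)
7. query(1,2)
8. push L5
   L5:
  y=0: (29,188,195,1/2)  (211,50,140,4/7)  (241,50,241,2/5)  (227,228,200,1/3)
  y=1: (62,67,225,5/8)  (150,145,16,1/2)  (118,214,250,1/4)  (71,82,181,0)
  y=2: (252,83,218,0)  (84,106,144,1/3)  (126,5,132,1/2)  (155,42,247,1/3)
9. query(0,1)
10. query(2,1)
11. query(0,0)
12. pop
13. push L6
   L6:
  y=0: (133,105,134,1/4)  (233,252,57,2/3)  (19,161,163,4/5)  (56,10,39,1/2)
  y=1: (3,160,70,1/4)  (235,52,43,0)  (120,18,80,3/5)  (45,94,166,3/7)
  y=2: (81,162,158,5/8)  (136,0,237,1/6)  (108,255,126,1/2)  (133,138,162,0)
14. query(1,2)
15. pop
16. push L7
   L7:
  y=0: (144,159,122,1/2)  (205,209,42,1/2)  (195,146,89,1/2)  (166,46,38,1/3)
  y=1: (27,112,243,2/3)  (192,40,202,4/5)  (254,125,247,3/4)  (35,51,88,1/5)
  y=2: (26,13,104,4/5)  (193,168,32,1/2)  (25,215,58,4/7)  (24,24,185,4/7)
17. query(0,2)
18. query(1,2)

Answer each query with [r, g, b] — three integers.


at x=0,y=1 over L1,L2,L3,L4:
+L1 (α=4/7) → [1012/7, 968/7, 976/7]
+L2 (α=1) → [95, 228, 19]
+L3 (α=3/4) → [101, 747/4, 65/2]
+L4 (α=7/8) → [185/8, 1643/32, 2739/16]
→ [23, 51, 171]

at x=0,y=0 over L1,L2,L3,L4:
after L1 α=0: [0, 0, 0]
after L2 α=3/4: [3, 753/4, 84]
after L3 α=1/2: [54, 1081/8, 251/2]
after L4 α=1/2: [124, 2425/16, 255/4]
= [124, 152, 64]

query (1,2) [L1,L2,L3,L4] — begin 0,0,0
L1 α=0: [0, 0, 0]
L2 α=1/2: [97, 141/2, 227/2]
L3 α=1/6: [181/2, 863/12, 541/4]
L4 α=1/7: [552/7, 1297/14, 1711/14]
rounded: [79, 93, 122]

(0,1) stack=L1,L2,L3,L4,L5; from [0,0,0]:
L1 α=4/7: [1012/7, 968/7, 976/7]
L2 α=1: [95, 228, 19]
L3 α=3/4: [101, 747/4, 65/2]
L4 α=7/8: [185/8, 1643/32, 2739/16]
L5 α=5/8: [3035/64, 15649/256, 26217/128]
= [47, 61, 205]

at x=2,y=1 over L1,L2,L3,L4,L5:
L1 α=3/8: [255/4, 63/8, 9/4]
L2 α=5/6: [1245/8, 3143/48, 4909/24]
L3 α=6/7: [8061/56, 64487/336, 18301/168]
L4 α=3/7: [14571/98, 77843/588, 47533/294]
L5 α=1/4: [55277/392, 119787/784, 72033/392]
→ [141, 153, 184]

at x=0,y=0 over L1,L2,L3,L4,L5:
L1 α=0: [0, 0, 0]
L2 α=3/4: [3, 753/4, 84]
L3 α=1/2: [54, 1081/8, 251/2]
L4 α=1/2: [124, 2425/16, 255/4]
L5 α=1/2: [153/2, 5433/32, 1035/8]
→ [76, 170, 129]

at x=1,y=2 over L1,L2,L3,L4,L6:
+L1 (α=0) → [0, 0, 0]
+L2 (α=1/2) → [97, 141/2, 227/2]
+L3 (α=1/6) → [181/2, 863/12, 541/4]
+L4 (α=1/7) → [552/7, 1297/14, 1711/14]
+L6 (α=1/6) → [1856/21, 6485/84, 11873/84]
rounded: [88, 77, 141]

at x=0,y=2 over L1,L2,L3,L4,L7:
+L1 (α=1) → [156, 118, 97]
+L2 (α=1/3) → [478/3, 419/3, 266/3]
+L3 (α=1/3) → [1472/9, 868/9, 868/9]
+L4 (α=5/7) → [14284/63, 923/9, 518/9]
+L7 (α=4/5) → [20836/315, 1391/45, 4262/45]
→ [66, 31, 95]

(1,2) stack=L1,L2,L3,L4,L7; from [0,0,0]:
after L1 α=0: [0, 0, 0]
after L2 α=1/2: [97, 141/2, 227/2]
after L3 α=1/6: [181/2, 863/12, 541/4]
after L4 α=1/7: [552/7, 1297/14, 1711/14]
after L7 α=1/2: [1903/14, 3649/28, 2159/28]
rounded: [136, 130, 77]


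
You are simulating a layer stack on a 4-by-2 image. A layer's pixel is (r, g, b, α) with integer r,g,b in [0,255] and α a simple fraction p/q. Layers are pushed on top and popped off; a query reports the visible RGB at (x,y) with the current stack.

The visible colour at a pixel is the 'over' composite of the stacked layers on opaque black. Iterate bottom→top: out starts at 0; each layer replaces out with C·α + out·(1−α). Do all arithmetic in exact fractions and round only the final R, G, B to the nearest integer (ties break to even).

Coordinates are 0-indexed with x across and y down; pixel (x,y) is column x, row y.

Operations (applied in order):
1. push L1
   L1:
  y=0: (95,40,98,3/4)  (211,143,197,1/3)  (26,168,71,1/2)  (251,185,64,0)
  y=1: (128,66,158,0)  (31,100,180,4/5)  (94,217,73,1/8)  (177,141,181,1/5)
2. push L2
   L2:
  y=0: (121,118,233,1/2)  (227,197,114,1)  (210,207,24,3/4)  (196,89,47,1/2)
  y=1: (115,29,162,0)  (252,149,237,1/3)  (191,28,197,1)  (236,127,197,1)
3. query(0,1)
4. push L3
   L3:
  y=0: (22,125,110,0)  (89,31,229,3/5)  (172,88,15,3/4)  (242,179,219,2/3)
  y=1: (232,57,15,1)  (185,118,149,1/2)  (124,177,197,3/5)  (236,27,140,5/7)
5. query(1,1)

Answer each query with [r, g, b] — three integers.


query (0,1) [L1,L2] — begin 0,0,0
L1 α=0: [0, 0, 0]
L2 α=0: [0, 0, 0]
rounded: [0, 0, 0]

(1,1) stack=L1,L2,L3; from [0,0,0]:
L1 α=4/5: [124/5, 80, 144]
L2 α=1/3: [1508/15, 103, 175]
L3 α=1/2: [4283/30, 221/2, 162]
= [143, 110, 162]


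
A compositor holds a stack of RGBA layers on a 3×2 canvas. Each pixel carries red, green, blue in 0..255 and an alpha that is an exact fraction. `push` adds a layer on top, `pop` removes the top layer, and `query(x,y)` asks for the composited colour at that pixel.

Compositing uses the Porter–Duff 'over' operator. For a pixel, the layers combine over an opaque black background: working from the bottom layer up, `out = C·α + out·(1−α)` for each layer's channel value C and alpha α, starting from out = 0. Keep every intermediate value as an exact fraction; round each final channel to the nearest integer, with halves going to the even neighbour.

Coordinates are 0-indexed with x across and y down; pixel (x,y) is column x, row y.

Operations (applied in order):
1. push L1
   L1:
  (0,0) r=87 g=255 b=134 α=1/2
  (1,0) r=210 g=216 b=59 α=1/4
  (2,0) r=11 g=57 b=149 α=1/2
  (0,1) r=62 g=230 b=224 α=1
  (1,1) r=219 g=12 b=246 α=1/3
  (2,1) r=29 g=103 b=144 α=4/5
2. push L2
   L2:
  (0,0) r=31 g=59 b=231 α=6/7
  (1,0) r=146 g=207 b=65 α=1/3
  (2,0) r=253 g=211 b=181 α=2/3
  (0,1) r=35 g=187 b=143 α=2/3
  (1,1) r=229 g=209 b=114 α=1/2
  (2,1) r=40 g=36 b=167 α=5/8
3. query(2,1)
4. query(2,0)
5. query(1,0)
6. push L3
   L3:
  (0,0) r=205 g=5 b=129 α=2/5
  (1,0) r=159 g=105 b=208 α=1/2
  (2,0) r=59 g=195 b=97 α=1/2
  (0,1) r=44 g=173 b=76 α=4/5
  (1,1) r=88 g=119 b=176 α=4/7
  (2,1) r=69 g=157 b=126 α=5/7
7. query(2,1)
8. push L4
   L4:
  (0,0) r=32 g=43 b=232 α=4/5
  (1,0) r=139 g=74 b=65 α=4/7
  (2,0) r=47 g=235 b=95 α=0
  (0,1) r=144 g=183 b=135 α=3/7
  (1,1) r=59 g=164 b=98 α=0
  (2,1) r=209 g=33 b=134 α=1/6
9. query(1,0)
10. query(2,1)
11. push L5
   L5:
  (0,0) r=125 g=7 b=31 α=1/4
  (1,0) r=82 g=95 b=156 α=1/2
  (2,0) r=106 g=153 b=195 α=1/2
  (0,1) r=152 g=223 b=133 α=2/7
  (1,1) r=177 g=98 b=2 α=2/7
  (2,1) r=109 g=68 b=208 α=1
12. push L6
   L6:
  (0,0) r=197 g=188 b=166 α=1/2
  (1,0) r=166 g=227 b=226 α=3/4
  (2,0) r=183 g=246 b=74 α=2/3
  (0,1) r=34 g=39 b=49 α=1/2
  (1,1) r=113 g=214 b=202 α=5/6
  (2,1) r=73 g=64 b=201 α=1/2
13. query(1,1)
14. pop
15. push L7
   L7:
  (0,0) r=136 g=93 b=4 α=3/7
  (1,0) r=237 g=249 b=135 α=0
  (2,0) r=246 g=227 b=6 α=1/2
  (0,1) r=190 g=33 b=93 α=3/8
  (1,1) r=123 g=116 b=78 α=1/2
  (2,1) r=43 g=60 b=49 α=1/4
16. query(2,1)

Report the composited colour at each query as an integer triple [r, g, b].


(2,1) stack=L1,L2; from [0,0,0]:
+L1 (α=4/5) → [116/5, 412/5, 576/5]
+L2 (α=5/8) → [337/10, 267/5, 5903/40]
= [34, 53, 148]

at x=2,y=0 over L1,L2:
after L1 α=1/2: [11/2, 57/2, 149/2]
after L2 α=2/3: [341/2, 901/6, 291/2]
→ [170, 150, 146]

query (1,0) [L1,L2] — begin 0,0,0
L1 α=1/4: [105/2, 54, 59/4]
L2 α=1/3: [251/3, 105, 63/2]
= [84, 105, 32]

at x=2,y=1 over L1,L2,L3:
+L1 (α=4/5) → [116/5, 412/5, 576/5]
+L2 (α=5/8) → [337/10, 267/5, 5903/40]
+L3 (α=5/7) → [2062/35, 637/5, 18503/140]
rounded: [59, 127, 132]

(1,0) stack=L1,L2,L3,L4; from [0,0,0]:
after L1 α=1/4: [105/2, 54, 59/4]
after L2 α=1/3: [251/3, 105, 63/2]
after L3 α=1/2: [364/3, 105, 479/4]
after L4 α=4/7: [920/7, 611/7, 2477/28]
→ [131, 87, 88]

query (2,1) [L1,L2,L3,L4] — begin 0,0,0
L1 α=4/5: [116/5, 412/5, 576/5]
L2 α=5/8: [337/10, 267/5, 5903/40]
L3 α=5/7: [2062/35, 637/5, 18503/140]
L4 α=1/6: [1175/14, 335/3, 22255/168]
→ [84, 112, 132]

(1,1) stack=L1,L2,L3,L4,L5,L6; from [0,0,0]:
after L1 α=1/3: [73, 4, 82]
after L2 α=1/2: [151, 213/2, 98]
after L3 α=4/7: [115, 1591/14, 998/7]
after L4 α=0: [115, 1591/14, 998/7]
after L5 α=2/7: [929/7, 10699/98, 5018/49]
after L6 α=5/6: [814/7, 115559/588, 27254/147]
= [116, 197, 185]

query (2,1) [L1,L2,L3,L4,L5,L7] — begin 0,0,0
after L1 α=4/5: [116/5, 412/5, 576/5]
after L2 α=5/8: [337/10, 267/5, 5903/40]
after L3 α=5/7: [2062/35, 637/5, 18503/140]
after L4 α=1/6: [1175/14, 335/3, 22255/168]
after L5 α=1: [109, 68, 208]
after L7 α=1/4: [185/2, 66, 673/4]
→ [92, 66, 168]


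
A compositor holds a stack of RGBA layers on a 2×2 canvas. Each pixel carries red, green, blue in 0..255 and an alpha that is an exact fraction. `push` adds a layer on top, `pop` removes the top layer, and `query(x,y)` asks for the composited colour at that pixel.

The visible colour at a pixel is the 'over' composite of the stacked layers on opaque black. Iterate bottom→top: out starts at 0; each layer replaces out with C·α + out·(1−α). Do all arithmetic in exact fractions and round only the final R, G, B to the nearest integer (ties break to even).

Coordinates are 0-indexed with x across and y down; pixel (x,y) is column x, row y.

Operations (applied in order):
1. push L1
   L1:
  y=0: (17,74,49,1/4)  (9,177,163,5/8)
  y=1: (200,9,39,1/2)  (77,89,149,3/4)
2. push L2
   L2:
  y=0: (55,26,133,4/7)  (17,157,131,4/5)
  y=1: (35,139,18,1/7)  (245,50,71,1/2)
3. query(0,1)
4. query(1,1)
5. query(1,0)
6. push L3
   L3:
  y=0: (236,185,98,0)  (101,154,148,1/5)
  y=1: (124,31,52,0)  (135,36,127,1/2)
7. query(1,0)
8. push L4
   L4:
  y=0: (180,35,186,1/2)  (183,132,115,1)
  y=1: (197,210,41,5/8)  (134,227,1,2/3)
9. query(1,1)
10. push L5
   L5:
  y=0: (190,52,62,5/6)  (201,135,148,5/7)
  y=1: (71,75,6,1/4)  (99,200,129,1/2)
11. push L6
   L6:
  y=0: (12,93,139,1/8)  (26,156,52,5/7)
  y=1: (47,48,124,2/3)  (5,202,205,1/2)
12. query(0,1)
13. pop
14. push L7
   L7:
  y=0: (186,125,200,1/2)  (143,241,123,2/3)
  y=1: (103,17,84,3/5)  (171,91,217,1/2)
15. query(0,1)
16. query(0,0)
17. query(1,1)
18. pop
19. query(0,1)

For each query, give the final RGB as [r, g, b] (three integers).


at x=0,y=1 over L1,L2:
after L1 α=1/2: [100, 9/2, 39/2]
after L2 α=1/7: [635/7, 166/7, 135/7]
→ [91, 24, 19]

(1,1) stack=L1,L2; from [0,0,0]:
L1 α=3/4: [231/4, 267/4, 447/4]
L2 α=1/2: [1211/8, 467/8, 731/8]
= [151, 58, 91]

(1,0) stack=L1,L2; from [0,0,0]:
+L1 (α=5/8) → [45/8, 885/8, 815/8]
+L2 (α=4/5) → [589/40, 5909/40, 5007/40]
rounded: [15, 148, 125]

query (1,0) [L1,L2,L3] — begin 0,0,0
+L1 (α=5/8) → [45/8, 885/8, 815/8]
+L2 (α=4/5) → [589/40, 5909/40, 5007/40]
+L3 (α=1/5) → [1599/50, 7449/50, 6487/50]
→ [32, 149, 130]

(1,1) stack=L1,L2,L3,L4; from [0,0,0]:
L1 α=3/4: [231/4, 267/4, 447/4]
L2 α=1/2: [1211/8, 467/8, 731/8]
L3 α=1/2: [2291/16, 755/16, 1747/16]
L4 α=2/3: [2193/16, 2673/16, 593/16]
→ [137, 167, 37]

at x=0,y=1 over L1,L2,L3,L4,L5,L6:
+L1 (α=1/2) → [100, 9/2, 39/2]
+L2 (α=1/7) → [635/7, 166/7, 135/7]
+L3 (α=0) → [635/7, 166/7, 135/7]
+L4 (α=5/8) → [1100/7, 981/7, 230/7]
+L5 (α=1/4) → [3797/28, 867/7, 183/7]
+L6 (α=2/3) → [2143/28, 513/7, 1919/21]
→ [77, 73, 91]

query (0,1) [L1,L2,L3,L4,L5,L7] — begin 0,0,0
L1 α=1/2: [100, 9/2, 39/2]
L2 α=1/7: [635/7, 166/7, 135/7]
L3 α=0: [635/7, 166/7, 135/7]
L4 α=5/8: [1100/7, 981/7, 230/7]
L5 α=1/4: [3797/28, 867/7, 183/7]
L7 α=3/5: [8123/70, 2091/35, 426/7]
= [116, 60, 61]

at x=0,y=0 over L1,L2,L3,L4,L5,L7:
after L1 α=1/4: [17/4, 37/2, 49/4]
after L2 α=4/7: [133/4, 319/14, 325/4]
after L3 α=0: [133/4, 319/14, 325/4]
after L4 α=1/2: [853/8, 809/28, 1069/8]
after L5 α=5/6: [8453/48, 8089/168, 1183/16]
after L7 α=1/2: [17381/96, 29089/336, 4383/32]
→ [181, 87, 137]

at x=1,y=1 over L1,L2,L3,L4,L5,L7:
after L1 α=3/4: [231/4, 267/4, 447/4]
after L2 α=1/2: [1211/8, 467/8, 731/8]
after L3 α=1/2: [2291/16, 755/16, 1747/16]
after L4 α=2/3: [2193/16, 2673/16, 593/16]
after L5 α=1/2: [3777/32, 5873/32, 2657/32]
after L7 α=1/2: [9249/64, 8785/64, 9601/64]
→ [145, 137, 150]

at x=0,y=1 over L1,L2,L3,L4,L5:
after L1 α=1/2: [100, 9/2, 39/2]
after L2 α=1/7: [635/7, 166/7, 135/7]
after L3 α=0: [635/7, 166/7, 135/7]
after L4 α=5/8: [1100/7, 981/7, 230/7]
after L5 α=1/4: [3797/28, 867/7, 183/7]
= [136, 124, 26]


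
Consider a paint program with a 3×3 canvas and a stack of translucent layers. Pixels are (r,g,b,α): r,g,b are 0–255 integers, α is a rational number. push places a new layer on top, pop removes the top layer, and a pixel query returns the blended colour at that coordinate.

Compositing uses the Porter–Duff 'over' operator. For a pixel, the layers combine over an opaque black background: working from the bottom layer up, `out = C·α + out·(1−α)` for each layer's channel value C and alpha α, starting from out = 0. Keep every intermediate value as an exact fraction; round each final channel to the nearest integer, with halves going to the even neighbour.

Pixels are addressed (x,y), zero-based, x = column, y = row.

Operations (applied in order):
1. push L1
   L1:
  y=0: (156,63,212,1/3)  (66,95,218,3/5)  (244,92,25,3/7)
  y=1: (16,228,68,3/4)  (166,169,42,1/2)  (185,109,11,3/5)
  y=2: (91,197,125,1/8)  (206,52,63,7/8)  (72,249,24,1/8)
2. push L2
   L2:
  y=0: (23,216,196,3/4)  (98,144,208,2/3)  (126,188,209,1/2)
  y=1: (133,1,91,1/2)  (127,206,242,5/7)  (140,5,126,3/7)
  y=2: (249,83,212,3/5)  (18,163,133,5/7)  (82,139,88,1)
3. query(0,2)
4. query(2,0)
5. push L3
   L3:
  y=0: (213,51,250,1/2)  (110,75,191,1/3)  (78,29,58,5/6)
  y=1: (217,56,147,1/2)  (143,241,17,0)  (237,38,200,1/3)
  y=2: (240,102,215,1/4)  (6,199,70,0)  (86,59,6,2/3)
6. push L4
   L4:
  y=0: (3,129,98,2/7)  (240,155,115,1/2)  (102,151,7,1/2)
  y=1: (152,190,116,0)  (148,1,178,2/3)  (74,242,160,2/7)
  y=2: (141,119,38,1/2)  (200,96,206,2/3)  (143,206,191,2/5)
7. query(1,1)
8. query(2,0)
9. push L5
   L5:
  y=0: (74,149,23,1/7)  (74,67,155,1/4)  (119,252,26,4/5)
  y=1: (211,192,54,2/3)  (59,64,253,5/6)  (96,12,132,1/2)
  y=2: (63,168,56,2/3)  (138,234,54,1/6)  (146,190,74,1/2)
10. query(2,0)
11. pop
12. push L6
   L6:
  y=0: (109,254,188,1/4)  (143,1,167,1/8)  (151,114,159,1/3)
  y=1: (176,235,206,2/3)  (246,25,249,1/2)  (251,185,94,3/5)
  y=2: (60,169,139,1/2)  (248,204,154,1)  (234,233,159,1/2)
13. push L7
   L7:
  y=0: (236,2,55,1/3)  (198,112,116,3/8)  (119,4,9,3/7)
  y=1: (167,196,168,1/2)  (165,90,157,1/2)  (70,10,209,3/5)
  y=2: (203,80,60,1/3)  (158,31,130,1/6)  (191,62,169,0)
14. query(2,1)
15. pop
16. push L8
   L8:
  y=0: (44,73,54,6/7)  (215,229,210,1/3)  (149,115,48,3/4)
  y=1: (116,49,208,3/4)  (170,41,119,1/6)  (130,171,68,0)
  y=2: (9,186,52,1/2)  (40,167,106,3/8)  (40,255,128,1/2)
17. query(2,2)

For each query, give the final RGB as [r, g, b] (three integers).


query (0,2) [L1,L2] — begin 0,0,0
L1 α=1/8: [91/8, 197/8, 125/8]
L2 α=3/5: [3079/20, 1193/20, 2669/20]
rounded: [154, 60, 133]

(2,0) stack=L1,L2; from [0,0,0]:
+L1 (α=3/7) → [732/7, 276/7, 75/7]
+L2 (α=1/2) → [807/7, 796/7, 769/7]
→ [115, 114, 110]

query (1,1) [L1,L2,L3,L4] — begin 0,0,0
+L1 (α=1/2) → [83, 169/2, 21]
+L2 (α=5/7) → [801/7, 1199/7, 1252/7]
+L3 (α=0) → [801/7, 1199/7, 1252/7]
+L4 (α=2/3) → [2873/21, 1213/21, 1248/7]
→ [137, 58, 178]

query (2,0) [L1,L2,L3,L4] — begin 0,0,0
+L1 (α=3/7) → [732/7, 276/7, 75/7]
+L2 (α=1/2) → [807/7, 796/7, 769/7]
+L3 (α=5/6) → [1179/14, 1811/42, 933/14]
+L4 (α=1/2) → [2607/28, 8153/84, 1031/28]
= [93, 97, 37]

query (2,0) [L1,L2,L3,L4,L5] — begin 0,0,0
+L1 (α=3/7) → [732/7, 276/7, 75/7]
+L2 (α=1/2) → [807/7, 796/7, 769/7]
+L3 (α=5/6) → [1179/14, 1811/42, 933/14]
+L4 (α=1/2) → [2607/28, 8153/84, 1031/28]
+L5 (α=4/5) → [3187/28, 18565/84, 3943/140]
→ [114, 221, 28]

at x=2,y=1 over L1,L2,L3,L4,L6,L7:
+L1 (α=3/5) → [111, 327/5, 33/5]
+L2 (α=3/7) → [864/7, 1383/35, 2022/35]
+L3 (α=1/3) → [1129/7, 4096/105, 11044/105]
+L4 (α=2/7) → [6681/49, 14260/147, 17764/147]
+L6 (α=3/5) → [50259/245, 22021/147, 76982/735]
+L7 (α=3/5) → [151968/1225, 48452/735, 614809/3675]
→ [124, 66, 167]

at x=2,y=2 over L1,L2,L3,L4,L6,L8:
after L1 α=1/8: [9, 249/8, 3]
after L2 α=1: [82, 139, 88]
after L3 α=2/3: [254/3, 257/3, 100/3]
after L4 α=2/5: [108, 669/5, 482/5]
after L6 α=1/2: [171, 917/5, 1277/10]
after L8 α=1/2: [211/2, 1096/5, 2557/20]
rounded: [106, 219, 128]


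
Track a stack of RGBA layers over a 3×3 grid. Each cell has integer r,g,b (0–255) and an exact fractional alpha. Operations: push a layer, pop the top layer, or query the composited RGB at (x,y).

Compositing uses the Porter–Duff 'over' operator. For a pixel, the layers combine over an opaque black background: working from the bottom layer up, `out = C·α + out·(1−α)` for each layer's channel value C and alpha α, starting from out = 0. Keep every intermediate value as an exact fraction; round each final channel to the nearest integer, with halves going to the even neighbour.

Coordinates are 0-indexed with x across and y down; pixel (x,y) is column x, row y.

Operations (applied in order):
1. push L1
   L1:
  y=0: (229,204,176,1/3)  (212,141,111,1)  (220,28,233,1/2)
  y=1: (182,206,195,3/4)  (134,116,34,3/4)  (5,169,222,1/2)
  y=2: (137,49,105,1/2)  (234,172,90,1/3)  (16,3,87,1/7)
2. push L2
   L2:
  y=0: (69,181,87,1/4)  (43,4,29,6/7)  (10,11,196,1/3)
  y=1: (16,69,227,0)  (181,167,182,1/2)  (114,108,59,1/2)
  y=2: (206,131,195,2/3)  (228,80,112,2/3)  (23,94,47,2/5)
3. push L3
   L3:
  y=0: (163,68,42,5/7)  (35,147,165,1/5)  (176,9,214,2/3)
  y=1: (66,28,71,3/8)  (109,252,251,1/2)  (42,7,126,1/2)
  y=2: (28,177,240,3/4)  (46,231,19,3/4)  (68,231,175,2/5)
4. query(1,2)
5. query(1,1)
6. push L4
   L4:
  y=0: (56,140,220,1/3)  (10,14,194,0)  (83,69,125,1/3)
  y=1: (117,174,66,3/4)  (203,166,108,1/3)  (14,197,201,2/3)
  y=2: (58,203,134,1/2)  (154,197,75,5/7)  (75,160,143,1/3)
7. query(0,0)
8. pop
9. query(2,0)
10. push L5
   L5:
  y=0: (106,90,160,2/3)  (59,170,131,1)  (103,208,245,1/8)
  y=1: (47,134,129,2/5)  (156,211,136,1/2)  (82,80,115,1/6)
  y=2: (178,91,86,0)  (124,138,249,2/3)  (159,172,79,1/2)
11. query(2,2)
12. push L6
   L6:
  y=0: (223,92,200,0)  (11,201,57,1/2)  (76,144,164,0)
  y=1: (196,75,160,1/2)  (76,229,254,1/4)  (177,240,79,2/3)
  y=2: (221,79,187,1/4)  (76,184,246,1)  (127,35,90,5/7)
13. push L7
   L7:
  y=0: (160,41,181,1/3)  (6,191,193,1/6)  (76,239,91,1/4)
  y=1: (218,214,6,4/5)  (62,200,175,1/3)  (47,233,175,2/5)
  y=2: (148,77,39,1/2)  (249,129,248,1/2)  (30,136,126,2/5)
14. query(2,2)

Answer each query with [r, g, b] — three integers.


query (1,2) [L1,L2,L3] — begin 0,0,0
after L1 α=1/3: [78, 172/3, 30]
after L2 α=2/3: [178, 652/9, 254/3]
after L3 α=3/4: [79, 6889/36, 425/12]
→ [79, 191, 35]

at x=1,y=1 over L1,L2,L3:
after L1 α=3/4: [201/2, 87, 51/2]
after L2 α=1/2: [563/4, 127, 415/4]
after L3 α=1/2: [999/8, 379/2, 1419/8]
= [125, 190, 177]

at x=0,y=0 over L1,L2,L3,L4:
+L1 (α=1/3) → [229/3, 68, 176/3]
+L2 (α=1/4) → [149/2, 385/4, 263/4]
+L3 (α=5/7) → [964/7, 1065/14, 683/14]
+L4 (α=1/3) → [2320/21, 2045/21, 741/7]
= [110, 97, 106]

query (2,0) [L1,L2,L3] — begin 0,0,0
after L1 α=1/2: [110, 14, 233/2]
after L2 α=1/3: [230/3, 13, 143]
after L3 α=2/3: [1286/9, 31/3, 571/3]
= [143, 10, 190]

query (2,2) [L1,L2,L3,L5] — begin 0,0,0
+L1 (α=1/7) → [16/7, 3/7, 87/7]
+L2 (α=2/5) → [74/7, 265/7, 919/35]
+L3 (α=2/5) → [1174/35, 4029/35, 15007/175]
+L5 (α=1/2) → [6739/70, 10049/70, 14416/175]
= [96, 144, 82]

(2,2) stack=L1,L2,L3,L5,L6,L7; from [0,0,0]:
L1 α=1/7: [16/7, 3/7, 87/7]
L2 α=2/5: [74/7, 265/7, 919/35]
L3 α=2/5: [1174/35, 4029/35, 15007/175]
L5 α=1/2: [6739/70, 10049/70, 14416/175]
L6 α=5/7: [28964/245, 16174/245, 107582/1225]
L7 α=2/5: [101592/1225, 115162/1225, 631446/6125]
= [83, 94, 103]


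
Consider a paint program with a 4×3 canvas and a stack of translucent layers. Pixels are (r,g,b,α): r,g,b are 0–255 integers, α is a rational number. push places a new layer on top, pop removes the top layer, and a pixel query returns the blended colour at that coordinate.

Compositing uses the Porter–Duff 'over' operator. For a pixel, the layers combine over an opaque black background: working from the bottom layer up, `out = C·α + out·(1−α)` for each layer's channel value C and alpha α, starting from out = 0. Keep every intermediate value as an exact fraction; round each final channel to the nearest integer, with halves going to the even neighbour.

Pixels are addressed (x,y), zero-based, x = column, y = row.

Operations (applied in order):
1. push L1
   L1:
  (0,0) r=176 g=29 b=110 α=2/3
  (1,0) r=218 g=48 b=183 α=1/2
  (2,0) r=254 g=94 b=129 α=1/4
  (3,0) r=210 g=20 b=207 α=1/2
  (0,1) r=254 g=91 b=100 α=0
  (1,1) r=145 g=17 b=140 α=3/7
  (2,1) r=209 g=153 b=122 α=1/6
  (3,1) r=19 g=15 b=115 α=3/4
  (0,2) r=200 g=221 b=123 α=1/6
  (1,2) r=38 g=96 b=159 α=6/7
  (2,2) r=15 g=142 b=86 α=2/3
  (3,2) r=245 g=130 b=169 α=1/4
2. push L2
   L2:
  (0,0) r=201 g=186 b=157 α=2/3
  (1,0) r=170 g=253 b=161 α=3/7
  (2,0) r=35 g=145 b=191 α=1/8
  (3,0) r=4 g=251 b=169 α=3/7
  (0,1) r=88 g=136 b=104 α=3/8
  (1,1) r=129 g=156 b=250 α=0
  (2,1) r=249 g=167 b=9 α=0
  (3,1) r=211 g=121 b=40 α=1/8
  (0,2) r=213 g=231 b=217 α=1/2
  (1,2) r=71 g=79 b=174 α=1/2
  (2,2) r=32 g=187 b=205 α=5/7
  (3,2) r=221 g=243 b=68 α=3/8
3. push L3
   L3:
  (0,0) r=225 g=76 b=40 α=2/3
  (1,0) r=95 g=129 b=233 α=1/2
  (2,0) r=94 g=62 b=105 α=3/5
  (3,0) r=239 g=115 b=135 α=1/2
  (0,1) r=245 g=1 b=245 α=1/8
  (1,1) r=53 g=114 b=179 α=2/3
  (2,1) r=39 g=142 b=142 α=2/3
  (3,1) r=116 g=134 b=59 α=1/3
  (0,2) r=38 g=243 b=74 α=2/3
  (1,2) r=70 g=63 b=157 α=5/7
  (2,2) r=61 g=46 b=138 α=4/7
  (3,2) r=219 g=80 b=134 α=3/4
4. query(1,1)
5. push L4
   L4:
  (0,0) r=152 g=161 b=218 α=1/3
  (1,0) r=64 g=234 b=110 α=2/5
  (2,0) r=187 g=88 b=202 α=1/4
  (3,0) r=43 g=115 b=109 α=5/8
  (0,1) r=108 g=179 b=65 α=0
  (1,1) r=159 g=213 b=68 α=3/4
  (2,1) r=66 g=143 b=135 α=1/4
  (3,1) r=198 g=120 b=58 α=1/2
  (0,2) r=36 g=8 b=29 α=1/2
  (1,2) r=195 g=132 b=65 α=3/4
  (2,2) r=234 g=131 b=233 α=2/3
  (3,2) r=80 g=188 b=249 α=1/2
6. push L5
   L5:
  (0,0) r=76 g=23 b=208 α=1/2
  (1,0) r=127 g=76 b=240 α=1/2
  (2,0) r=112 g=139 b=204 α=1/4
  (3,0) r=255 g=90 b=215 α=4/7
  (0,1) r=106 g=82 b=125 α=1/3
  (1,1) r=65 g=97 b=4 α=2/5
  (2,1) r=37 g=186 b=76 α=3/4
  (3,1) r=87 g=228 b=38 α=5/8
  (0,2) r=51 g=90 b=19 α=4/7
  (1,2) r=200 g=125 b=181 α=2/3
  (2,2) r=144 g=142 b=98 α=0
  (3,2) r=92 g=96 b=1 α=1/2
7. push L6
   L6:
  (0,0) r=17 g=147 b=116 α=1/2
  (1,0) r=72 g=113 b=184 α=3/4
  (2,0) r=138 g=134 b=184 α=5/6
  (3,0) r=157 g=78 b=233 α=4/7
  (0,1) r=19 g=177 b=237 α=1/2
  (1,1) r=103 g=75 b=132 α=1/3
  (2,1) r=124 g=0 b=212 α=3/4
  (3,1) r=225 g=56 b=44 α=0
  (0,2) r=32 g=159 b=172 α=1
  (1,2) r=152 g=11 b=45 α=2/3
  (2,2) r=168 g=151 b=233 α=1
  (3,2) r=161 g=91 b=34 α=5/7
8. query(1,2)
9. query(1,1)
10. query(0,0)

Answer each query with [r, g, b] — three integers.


at x=1,y=1 over L1,L2,L3:
L1 α=3/7: [435/7, 51/7, 60]
L2 α=0: [435/7, 51/7, 60]
L3 α=2/3: [1177/21, 549/7, 418/3]
→ [56, 78, 139]

query (1,2) [L1,L2,L3,L4,L5,L6] — begin 0,0,0
+L1 (α=6/7) → [228/7, 576/7, 954/7]
+L2 (α=1/2) → [725/14, 1129/14, 1086/7]
+L3 (α=5/7) → [3175/49, 3334/49, 7667/49]
+L4 (α=3/4) → [7960/49, 11369/98, 8611/98]
+L5 (α=2/3) → [27560/147, 35869/294, 44087/294]
+L6 (α=2/3) → [72248/441, 42337/882, 70547/882]
→ [164, 48, 80]

(1,1) stack=L1,L2,L3,L4,L5,L6; from [0,0,0]:
after L1 α=3/7: [435/7, 51/7, 60]
after L2 α=0: [435/7, 51/7, 60]
after L3 α=2/3: [1177/21, 549/7, 418/3]
after L4 α=3/4: [5597/42, 2511/14, 515/6]
after L5 α=2/5: [7417/70, 10249/70, 531/10]
after L6 α=1/3: [3674/35, 12874/105, 397/5]
→ [105, 123, 79]

(0,0) stack=L1,L2,L3,L4,L5,L6; from [0,0,0]:
L1 α=2/3: [352/3, 58/3, 220/3]
L2 α=2/3: [1558/9, 1174/9, 1162/9]
L3 α=2/3: [5608/27, 2542/27, 1882/27]
L4 α=1/3: [15320/81, 9431/81, 9650/81]
L5 α=1/2: [10738/81, 5647/81, 13249/81]
L6 α=1/2: [12115/162, 8777/81, 22645/162]
→ [75, 108, 140]


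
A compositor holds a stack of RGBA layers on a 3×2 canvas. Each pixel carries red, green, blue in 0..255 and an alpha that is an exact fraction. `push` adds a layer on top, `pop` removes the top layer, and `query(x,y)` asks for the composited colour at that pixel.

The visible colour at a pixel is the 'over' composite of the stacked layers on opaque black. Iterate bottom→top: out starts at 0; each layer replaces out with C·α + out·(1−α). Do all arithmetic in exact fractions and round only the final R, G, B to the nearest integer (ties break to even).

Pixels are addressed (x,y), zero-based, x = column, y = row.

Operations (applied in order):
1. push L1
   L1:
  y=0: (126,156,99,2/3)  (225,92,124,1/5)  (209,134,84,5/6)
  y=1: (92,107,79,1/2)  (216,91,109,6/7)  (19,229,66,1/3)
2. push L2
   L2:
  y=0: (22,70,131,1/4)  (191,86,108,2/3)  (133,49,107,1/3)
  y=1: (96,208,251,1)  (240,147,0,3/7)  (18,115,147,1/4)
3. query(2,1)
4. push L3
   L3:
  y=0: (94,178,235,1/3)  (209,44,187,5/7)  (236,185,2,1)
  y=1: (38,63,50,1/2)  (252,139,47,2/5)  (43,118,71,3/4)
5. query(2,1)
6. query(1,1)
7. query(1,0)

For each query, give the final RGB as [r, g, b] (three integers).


at x=2,y=1 over L1,L2:
after L1 α=1/3: [19/3, 229/3, 22]
after L2 α=1/4: [37/4, 86, 213/4]
rounded: [9, 86, 53]

query (2,1) [L1,L2,L3] — begin 0,0,0
after L1 α=1/3: [19/3, 229/3, 22]
after L2 α=1/4: [37/4, 86, 213/4]
after L3 α=3/4: [553/16, 110, 1065/16]
rounded: [35, 110, 67]

at x=1,y=1 over L1,L2,L3:
after L1 α=6/7: [1296/7, 78, 654/7]
after L2 α=3/7: [10224/49, 753/7, 2616/49]
after L3 α=2/5: [55368/245, 841/7, 12454/245]
= [226, 120, 51]

(1,0) stack=L1,L2,L3; from [0,0,0]:
+L1 (α=1/5) → [45, 92/5, 124/5]
+L2 (α=2/3) → [427/3, 952/15, 1204/15]
+L3 (α=5/7) → [3989/21, 5204/105, 16433/105]
rounded: [190, 50, 157]


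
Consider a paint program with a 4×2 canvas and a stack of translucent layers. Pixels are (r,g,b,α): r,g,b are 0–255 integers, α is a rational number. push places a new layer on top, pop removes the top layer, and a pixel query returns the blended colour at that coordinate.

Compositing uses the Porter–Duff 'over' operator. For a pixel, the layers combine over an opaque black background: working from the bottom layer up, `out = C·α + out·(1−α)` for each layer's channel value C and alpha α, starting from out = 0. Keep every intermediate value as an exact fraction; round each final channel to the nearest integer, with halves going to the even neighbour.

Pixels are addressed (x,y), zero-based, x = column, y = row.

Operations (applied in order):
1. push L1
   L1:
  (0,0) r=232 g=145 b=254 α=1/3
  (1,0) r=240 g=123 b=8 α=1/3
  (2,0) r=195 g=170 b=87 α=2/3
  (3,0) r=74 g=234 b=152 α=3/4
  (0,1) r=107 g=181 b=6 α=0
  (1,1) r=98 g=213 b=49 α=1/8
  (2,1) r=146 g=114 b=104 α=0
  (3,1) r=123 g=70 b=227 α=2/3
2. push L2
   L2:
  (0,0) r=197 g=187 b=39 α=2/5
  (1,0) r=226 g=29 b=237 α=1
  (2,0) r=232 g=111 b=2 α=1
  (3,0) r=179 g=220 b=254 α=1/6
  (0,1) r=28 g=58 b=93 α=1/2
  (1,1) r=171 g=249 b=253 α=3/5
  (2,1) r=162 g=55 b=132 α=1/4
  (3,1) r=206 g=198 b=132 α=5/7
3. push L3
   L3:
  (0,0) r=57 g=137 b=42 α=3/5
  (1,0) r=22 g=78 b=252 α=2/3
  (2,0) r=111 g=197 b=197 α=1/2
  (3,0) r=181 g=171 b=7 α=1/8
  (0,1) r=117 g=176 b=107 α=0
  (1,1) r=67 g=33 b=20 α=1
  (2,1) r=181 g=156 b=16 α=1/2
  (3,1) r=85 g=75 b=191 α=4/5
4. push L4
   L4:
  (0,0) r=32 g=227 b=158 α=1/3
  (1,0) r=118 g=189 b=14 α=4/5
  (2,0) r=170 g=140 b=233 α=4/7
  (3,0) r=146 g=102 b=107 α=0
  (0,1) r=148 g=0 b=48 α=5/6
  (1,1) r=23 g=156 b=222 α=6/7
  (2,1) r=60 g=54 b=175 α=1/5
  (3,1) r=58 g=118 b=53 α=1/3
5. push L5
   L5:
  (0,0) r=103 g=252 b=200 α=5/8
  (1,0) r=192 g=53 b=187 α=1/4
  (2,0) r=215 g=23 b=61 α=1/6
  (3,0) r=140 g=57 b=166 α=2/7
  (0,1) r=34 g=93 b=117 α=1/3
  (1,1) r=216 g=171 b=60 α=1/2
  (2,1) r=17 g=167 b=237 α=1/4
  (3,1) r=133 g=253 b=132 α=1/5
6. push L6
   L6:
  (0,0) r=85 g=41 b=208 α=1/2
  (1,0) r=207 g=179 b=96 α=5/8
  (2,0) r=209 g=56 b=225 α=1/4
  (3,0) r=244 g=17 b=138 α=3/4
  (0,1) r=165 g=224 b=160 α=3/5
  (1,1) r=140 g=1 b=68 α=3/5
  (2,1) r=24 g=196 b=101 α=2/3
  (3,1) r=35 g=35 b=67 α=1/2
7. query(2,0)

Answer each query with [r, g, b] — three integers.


query (2,0) [L1,L2,L3,L4,L5,L6] — begin 0,0,0
L1 α=2/3: [130, 340/3, 58]
L2 α=1: [232, 111, 2]
L3 α=1/2: [343/2, 154, 199/2]
L4 α=4/7: [2389/14, 146, 2461/14]
L5 α=1/6: [4985/28, 251/2, 13159/84]
L6 α=1/4: [20807/112, 865/8, 19459/112]
→ [186, 108, 174]


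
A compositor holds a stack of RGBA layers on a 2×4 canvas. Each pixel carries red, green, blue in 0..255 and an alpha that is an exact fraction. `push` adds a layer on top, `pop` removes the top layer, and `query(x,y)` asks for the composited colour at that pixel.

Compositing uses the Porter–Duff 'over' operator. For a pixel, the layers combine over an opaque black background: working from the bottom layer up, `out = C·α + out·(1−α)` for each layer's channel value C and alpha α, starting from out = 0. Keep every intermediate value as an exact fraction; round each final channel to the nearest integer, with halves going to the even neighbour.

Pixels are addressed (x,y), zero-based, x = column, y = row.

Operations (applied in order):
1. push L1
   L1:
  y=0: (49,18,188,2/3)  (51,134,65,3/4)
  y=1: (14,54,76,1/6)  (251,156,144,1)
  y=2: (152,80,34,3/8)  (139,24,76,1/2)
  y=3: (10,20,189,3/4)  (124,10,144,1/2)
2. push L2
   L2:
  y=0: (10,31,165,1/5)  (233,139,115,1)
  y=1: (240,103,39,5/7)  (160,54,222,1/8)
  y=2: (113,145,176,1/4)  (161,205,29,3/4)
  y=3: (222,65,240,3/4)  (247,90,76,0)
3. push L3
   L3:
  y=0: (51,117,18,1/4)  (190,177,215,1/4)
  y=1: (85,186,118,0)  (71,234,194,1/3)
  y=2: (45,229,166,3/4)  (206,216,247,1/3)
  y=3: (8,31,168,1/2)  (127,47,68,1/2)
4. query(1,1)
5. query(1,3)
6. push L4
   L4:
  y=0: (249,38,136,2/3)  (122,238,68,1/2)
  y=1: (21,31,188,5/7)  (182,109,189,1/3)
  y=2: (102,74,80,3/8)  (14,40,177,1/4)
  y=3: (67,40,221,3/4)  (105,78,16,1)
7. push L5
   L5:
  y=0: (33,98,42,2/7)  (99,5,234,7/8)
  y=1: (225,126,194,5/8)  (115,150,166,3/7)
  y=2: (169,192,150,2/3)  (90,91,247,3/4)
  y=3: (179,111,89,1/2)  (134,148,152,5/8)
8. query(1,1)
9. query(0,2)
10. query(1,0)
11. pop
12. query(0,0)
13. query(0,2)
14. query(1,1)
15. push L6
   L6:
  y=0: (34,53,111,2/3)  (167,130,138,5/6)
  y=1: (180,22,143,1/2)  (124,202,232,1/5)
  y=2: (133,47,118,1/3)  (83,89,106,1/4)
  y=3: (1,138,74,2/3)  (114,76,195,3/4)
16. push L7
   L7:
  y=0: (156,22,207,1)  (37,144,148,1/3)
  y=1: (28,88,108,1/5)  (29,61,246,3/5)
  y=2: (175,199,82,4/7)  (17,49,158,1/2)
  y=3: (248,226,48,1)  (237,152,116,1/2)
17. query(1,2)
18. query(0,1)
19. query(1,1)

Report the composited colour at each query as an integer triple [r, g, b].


query (1,1) [L1,L2,L3] — begin 0,0,0
L1 α=1: [251, 156, 144]
L2 α=1/8: [1917/8, 573/4, 615/4]
L3 α=1/3: [2201/12, 347/2, 1003/6]
rounded: [183, 174, 167]

at x=1,y=3 over L1,L2,L3:
+L1 (α=1/2) → [62, 5, 72]
+L2 (α=0) → [62, 5, 72]
+L3 (α=1/2) → [189/2, 26, 70]
→ [94, 26, 70]

query (1,1) [L1,L2,L3,L4,L5] — begin 0,0,0
L1 α=1: [251, 156, 144]
L2 α=1/8: [1917/8, 573/4, 615/4]
L3 α=1/3: [2201/12, 347/2, 1003/6]
L4 α=1/3: [3293/18, 152, 1570/9]
L5 α=3/7: [9691/63, 1058/7, 10762/63]
rounded: [154, 151, 171]

at x=0,y=2 over L1,L2,L3,L4,L5:
L1 α=3/8: [57, 30, 51/4]
L2 α=1/4: [71, 235/4, 857/16]
L3 α=3/4: [103/2, 2983/16, 8825/64]
L4 α=3/8: [1127/16, 18467/128, 59485/512]
L5 α=2/3: [6535/48, 67619/384, 213085/1536]
→ [136, 176, 139]

(1,0) stack=L1,L2,L3,L4,L5; from [0,0,0]:
+L1 (α=3/4) → [153/4, 201/2, 195/4]
+L2 (α=1) → [233, 139, 115]
+L3 (α=1/4) → [889/4, 297/2, 140]
+L4 (α=1/2) → [1377/8, 773/4, 104]
+L5 (α=7/8) → [6921/64, 913/32, 871/4]
→ [108, 29, 218]

at x=0,y=0 over L1,L2,L3,L4:
L1 α=2/3: [98/3, 12, 376/3]
L2 α=1/5: [422/15, 79/5, 1999/15]
L3 α=1/4: [677/20, 411/10, 2089/20]
L4 α=2/3: [10637/60, 1171/30, 7529/60]
= [177, 39, 125]

query (0,2) [L1,L2,L3,L4] — begin 0,0,0
+L1 (α=3/8) → [57, 30, 51/4]
+L2 (α=1/4) → [71, 235/4, 857/16]
+L3 (α=3/4) → [103/2, 2983/16, 8825/64]
+L4 (α=3/8) → [1127/16, 18467/128, 59485/512]
= [70, 144, 116]

(1,1) stack=L1,L2,L3,L4; from [0,0,0]:
after L1 α=1: [251, 156, 144]
after L2 α=1/8: [1917/8, 573/4, 615/4]
after L3 α=1/3: [2201/12, 347/2, 1003/6]
after L4 α=1/3: [3293/18, 152, 1570/9]
rounded: [183, 152, 174]

at x=1,y=2 over L1,L2,L3,L4,L6,L7:
+L1 (α=1/2) → [139/2, 12, 38]
+L2 (α=3/4) → [1105/8, 627/4, 125/4]
+L3 (α=1/3) → [643/4, 353/2, 619/6]
+L4 (α=1/4) → [1985/16, 1139/8, 973/8]
+L6 (α=1/4) → [7283/64, 4129/32, 3767/32]
+L7 (α=1/2) → [8371/128, 5697/64, 8823/64]
rounded: [65, 89, 138]

query (0,1) [L1,L2,L3,L4,L6,L7] — begin 0,0,0
+L1 (α=1/6) → [7/3, 9, 38/3]
+L2 (α=5/7) → [3614/21, 533/7, 661/21]
+L3 (α=0) → [3614/21, 533/7, 661/21]
+L4 (α=5/7) → [9433/147, 2151/49, 21062/147]
+L6 (α=1/2) → [35893/294, 3229/98, 42083/294]
+L7 (α=1/5) → [75902/735, 2154/49, 100042/735]
= [103, 44, 136]

query (1,1) [L1,L2,L3,L4,L6,L7] — begin 0,0,0
after L1 α=1: [251, 156, 144]
after L2 α=1/8: [1917/8, 573/4, 615/4]
after L3 α=1/3: [2201/12, 347/2, 1003/6]
after L4 α=1/3: [3293/18, 152, 1570/9]
after L6 α=1/5: [7702/45, 162, 8368/45]
after L7 α=3/5: [19319/225, 507/5, 49946/225]
→ [86, 101, 222]
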